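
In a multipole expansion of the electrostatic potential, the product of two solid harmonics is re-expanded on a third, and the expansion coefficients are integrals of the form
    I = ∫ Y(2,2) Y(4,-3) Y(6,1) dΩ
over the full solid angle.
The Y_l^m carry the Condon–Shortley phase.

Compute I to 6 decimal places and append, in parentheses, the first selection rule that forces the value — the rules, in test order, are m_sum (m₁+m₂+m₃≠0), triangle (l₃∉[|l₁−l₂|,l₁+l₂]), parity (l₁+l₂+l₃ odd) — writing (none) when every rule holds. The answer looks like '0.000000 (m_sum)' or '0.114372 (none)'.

-0.035563 (none)

m-sum 0 ✓  L=12 even ✓  2≤6≤6 ✓
Π(2lᵢ+1) = 5×9×13 = 585
triangle coeff Δ(2,4,6) = 1/6435
Σ_t [0,0]: t=0:+1/2304 = 1/2304
(3j)²=5/143 [(2 4 6; 0 0 0)], sign=+1
Σ_t [0,0]: t=0:+1/120960 = 1/120960
(3j)²=1/1287 [(2 4 6; 2 -3 1)], sign=-1
⇒ 4πI² = 25/1573
I = (-1)√(25/1573/(4π)) = -0.03556319
No selection rule forces the value: the integral is nonzero (none).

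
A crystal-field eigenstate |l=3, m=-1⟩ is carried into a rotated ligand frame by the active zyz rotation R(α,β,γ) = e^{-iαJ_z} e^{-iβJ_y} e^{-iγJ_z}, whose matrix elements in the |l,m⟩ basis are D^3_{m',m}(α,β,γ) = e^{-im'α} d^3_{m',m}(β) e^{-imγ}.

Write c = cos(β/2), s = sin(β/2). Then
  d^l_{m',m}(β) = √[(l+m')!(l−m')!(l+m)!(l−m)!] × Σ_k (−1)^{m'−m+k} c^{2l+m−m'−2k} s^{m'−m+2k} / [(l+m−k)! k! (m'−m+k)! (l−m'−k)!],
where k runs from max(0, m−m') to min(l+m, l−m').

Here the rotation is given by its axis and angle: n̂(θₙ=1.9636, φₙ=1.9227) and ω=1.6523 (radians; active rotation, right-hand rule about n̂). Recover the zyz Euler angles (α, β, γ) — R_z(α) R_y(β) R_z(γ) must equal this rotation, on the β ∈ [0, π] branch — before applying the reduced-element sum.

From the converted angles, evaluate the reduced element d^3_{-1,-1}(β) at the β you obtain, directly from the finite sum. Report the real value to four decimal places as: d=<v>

d=-0.2264

Axis–angle → zyz. n̂ = (sinθₙcosφₙ, sinθₙsinφₙ, cosθₙ) = (-0.318434, +0.867225, -0.382780), ω = 1.6523.
R = I cosω + sinω [n̂]ₓ + (1−cosω) n̂n̂ᵀ gives
  R = [+0.028242, +0.082873, +0.996160; -0.680146, +0.731895, -0.041605; -0.732532, -0.676359, +0.077036]
β = atan2(√(R₁₃²+R₂₃²), R₃₃) = 1.493684; α = atan2(R₂₃, R₁₃) mod 2π = 6.241444; γ = atan2(R₃₂, −R₃₁) mod 2π = 5.537637
d^3_{-1,-1}(β=1.4937) via the finite sum:
With c≡cos(β/2)=0.733838 and s≡sin(β/2)=0.679325, N=[2·24·2·24]^{1/2}=48.000000
k: max(0,(-1)−(-1))=0 … min(3+(-1),3−(-1))=2
  k=0: (−1)^0·48.0000/(48)·0.7338^6·0.6793^0 = +0.156171
  k=1: (−1)^1·48.0000/(6)·0.7338^4·0.6793^2 = -1.070644
  k=2: (−1)^2·48.0000/(8)·0.7338^2·0.6793^4 = +0.688115
d^3_{-1,-1}(1.4937) = +0.156171 -1.070644 +0.688115 = -0.226358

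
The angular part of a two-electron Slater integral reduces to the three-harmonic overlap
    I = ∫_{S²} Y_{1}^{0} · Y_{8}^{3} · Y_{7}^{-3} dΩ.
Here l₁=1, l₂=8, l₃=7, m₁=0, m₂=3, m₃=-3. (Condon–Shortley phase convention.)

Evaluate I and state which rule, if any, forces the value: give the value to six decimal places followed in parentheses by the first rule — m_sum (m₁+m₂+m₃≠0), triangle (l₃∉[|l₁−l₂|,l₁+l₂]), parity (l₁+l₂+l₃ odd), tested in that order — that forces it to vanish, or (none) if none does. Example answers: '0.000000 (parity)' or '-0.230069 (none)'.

-0.226917 (none)

Checks pass: Σm=0; 16 even; l₃=7∈[7,9].
(2·1+1)(2·8+1)(2·7+1) = 765
Δ: 2! 0! 14! / 17! → 1/2040
sum: t=1:−1/25401600 = -1/25401600
3j²(1 8 7; 0 0 0) = Δ·Π!·Σ² = 8/255  (sign +1)
sum: t=1:−1/87091200 = -1/87091200
3j²(1 8 7; 0 3 -3) = Δ·Π!·Σ² = 11/408  (sign -1)
combine: 4πI² = 765·8/255·11/408 = 11/17
take √, sign -1: I = -0.22691696
No selection rule forces the value: the integral is nonzero (none).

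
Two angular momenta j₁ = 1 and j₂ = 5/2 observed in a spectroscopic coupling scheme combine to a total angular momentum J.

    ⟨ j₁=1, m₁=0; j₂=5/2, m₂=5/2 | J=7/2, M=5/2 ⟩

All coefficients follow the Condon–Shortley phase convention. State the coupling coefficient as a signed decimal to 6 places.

+0.534522  (= +√(2/7))

√[8·0!2!5!/8! · 1!1!5!0!6!1!] = √(28800/7)
  +(−1)^0/∏(0,0,1,5,1,0)! = 1/120  (running 1/120)
⟨..|..⟩ = √(28800/7)·(1/120) = +0.534522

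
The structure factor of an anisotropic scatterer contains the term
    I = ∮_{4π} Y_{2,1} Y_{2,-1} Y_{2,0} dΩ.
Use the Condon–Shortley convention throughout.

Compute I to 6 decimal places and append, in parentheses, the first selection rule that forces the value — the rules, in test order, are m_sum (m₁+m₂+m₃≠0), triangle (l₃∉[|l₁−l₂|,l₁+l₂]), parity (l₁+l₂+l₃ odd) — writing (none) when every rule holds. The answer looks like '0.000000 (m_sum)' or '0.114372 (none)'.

m-sum 0 ✓  L=6 even ✓  0≤2≤4 ✓
Π(2lᵢ+1) = 5×5×5 = 125
triangle coeff Δ(2,2,2) = 1/630
Σ_t [0,2]: t=0:+1/8 t=1:−1/1 t=2:+1/8 = -3/4
(3j)²=2/35 [(2 2 2; 0 0 0)], sign=-1
Σ_t [0,1]: t=0:+1/2 t=1:−1/4 = 1/4
(3j)²=1/70 [(2 2 2; 1 -1 0)], sign=+1
⇒ 4πI² = 5/49
I = (-1)√(5/49/(4π)) = -0.09011188
No selection rule forces the value: the integral is nonzero (none).

-0.090112 (none)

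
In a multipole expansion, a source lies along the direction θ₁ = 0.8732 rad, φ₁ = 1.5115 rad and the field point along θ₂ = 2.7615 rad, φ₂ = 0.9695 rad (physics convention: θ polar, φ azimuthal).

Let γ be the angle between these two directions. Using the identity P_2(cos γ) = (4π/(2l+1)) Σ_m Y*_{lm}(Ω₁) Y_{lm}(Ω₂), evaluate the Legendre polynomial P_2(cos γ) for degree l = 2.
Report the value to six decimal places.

Term-by-term m-sum for l=2 (normalisation 4π/5 = 2.513274):
  term(m=-2) = (0.005643, 0.010662)   from Y*(Ω₁)=(-0.225285, 0.026843), Y(Ω₂)=(-0.019138, -0.049605)
  term(m=-1) = (-0.086723, -0.052220)   from Y*(Ω₁)=(0.022539, 0.379665), Y(Ω₂)=(-0.150572, 0.219480)
  term(m=+0) = (0.037564, 0.000000)   from Y*(Ω₁)=(0.075046, -0.000000), Y(Ω₂)=(0.500546, 0.000000)
  term(m=+1) = (-0.086723, 0.052220)   from Y*(Ω₁)=(-0.022539, 0.379665), Y(Ω₂)=(0.150572, 0.219480)
  term(m=+2) = (0.005643, -0.010662)   from Y*(Ω₁)=(-0.225285, -0.026843), Y(Ω₂)=(-0.019138, 0.049605)
Total Σ_m = (-0.124595, 0.000000). Multiply by 2.513274: (-0.313142, 0.000000). P_2(cos γ) = -0.313142

-0.313142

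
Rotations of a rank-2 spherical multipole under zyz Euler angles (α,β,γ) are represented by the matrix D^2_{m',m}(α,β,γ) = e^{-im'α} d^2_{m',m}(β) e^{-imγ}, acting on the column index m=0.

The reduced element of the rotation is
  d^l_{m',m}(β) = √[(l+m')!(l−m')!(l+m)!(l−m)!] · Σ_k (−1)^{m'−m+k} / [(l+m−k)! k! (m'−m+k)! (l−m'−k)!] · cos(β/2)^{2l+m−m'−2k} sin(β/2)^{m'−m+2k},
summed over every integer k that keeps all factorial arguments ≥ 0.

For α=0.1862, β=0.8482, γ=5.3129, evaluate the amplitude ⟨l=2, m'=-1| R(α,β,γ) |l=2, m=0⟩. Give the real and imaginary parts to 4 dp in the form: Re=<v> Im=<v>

Re=0.5970 Im=0.1125

D^2_{-1,0}(0.1862,0.8482,5.3129) = e^{-i·-1·0.1862}·d^2_{-1,0}(0.8482)·e^{-i·0·5.3129}. Compute d first:
Half-angle: c=0.911409, s=0.411501. N=√(1·6·2·2)=4.898979
The bounds max(0,m−m')=1 and min(l+m,l−m')=2 give 2 terms
  k=1: (−1)^0·4.8990/(2)·0.9114^3·0.4115^1 = +0.763109
  k=2: (−1)^1·4.8990/(2)·0.9114^1·0.4115^3 = -0.155561
d^2_{-1,0}(0.8482) = +0.763109 -0.155561 = +0.607548
Attach z-rotation phases: D = e^{-i(-1)(0.1862)}·(+0.607548)·e^{-i(0)(5.3129)} = +0.597047+0.112473i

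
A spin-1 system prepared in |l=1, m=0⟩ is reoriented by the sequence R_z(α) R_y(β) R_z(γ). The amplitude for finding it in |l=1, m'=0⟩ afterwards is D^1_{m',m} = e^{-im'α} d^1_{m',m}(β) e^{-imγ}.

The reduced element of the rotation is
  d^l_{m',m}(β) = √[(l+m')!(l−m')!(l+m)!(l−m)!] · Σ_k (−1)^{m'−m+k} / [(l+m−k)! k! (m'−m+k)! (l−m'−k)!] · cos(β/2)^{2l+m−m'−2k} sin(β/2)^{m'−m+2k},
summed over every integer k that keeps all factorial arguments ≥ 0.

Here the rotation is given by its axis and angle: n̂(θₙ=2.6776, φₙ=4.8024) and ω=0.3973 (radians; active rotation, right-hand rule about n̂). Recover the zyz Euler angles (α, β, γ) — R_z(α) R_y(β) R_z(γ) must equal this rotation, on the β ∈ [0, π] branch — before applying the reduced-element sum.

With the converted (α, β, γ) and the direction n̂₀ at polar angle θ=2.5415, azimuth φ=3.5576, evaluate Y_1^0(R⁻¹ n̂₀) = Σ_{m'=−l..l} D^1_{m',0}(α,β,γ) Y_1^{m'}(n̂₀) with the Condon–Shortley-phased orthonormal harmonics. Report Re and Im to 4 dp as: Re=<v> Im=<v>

Re=-0.3544 Im=0.0000

Axis–angle → zyz. n̂ = (sinθₙcosφₙ, sinθₙsinφₙ, cosθₙ) = (+0.040228, -0.445711, -0.894273), ω = 0.3973.
R = I cosω + sinω [n̂]ₓ + (1−cosω) n̂n̂ᵀ gives
  R = [+0.922235, +0.344624, -0.175261; -0.347418, +0.937583, +0.015481; +0.169657, +0.046612, +0.984400]
β = atan2(√(R₁₃²+R₂₃²), R₃₃) = 0.176864; α = atan2(R₂₃, R₁₃) mod 2π = 3.053490; γ = atan2(R₃₂, −R₃₁) mod 2π = 2.873468
Need the full column D^1_{m',0} for m'=−1..1 at α=3.0535, β=0.1769, γ=2.8735.
cos(β/2)=0.996092, sin(β/2)=0.088317
d^1_{-1,0}: single k=1 term ⇒ +0.124411;  D = -0.123928+0.010947i
d^1_{0,0}: k∈[0..1] ⇒ +0.992200 -0.007800 = +0.984400;  D = +0.984400+0.000000i
d^1_{1,0}: single k=0 term ⇒ -0.124411;  D = +0.123928+0.010947i
Y_1^{m'}(θ=2.5415,φ=3.5576) and Σ D·Y over m':
  (-0.1239+0.0109i)·(-0.1785+0.0788i)  (+0.9844+0.0000i)·(-0.4032+0.0000i)  (+0.1239+0.0109i)·(+0.1785+0.0788i)
Y_1^0(R⁻¹ n̂) = -0.354437+0.000000i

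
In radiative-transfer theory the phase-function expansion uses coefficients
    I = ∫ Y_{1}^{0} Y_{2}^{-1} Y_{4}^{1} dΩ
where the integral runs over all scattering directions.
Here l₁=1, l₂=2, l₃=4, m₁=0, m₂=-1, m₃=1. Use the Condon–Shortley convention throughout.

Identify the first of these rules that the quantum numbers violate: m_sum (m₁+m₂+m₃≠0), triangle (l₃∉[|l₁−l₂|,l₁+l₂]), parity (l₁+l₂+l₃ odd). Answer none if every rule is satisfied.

triangle

Σmᵢ = 0  ✓
l₃∈[|l₁−l₂|,l₁+l₂]=[1,3] required, l₃=4 fails  ✗
Σlᵢ = 7 ⇒ odd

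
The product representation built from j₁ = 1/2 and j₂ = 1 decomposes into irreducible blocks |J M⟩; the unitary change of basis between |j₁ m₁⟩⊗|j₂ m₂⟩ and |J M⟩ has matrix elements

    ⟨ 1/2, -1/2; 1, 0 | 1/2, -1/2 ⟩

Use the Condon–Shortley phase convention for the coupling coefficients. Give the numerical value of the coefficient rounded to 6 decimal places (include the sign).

−√(1/3) = -0.577350

j₁+j₂−J=1  J+j₁−j₂=0  J−j₁+j₂=1  j₁+j₂+J+1=3
(j₁±m₁, j₂±m₂, J±M) = (0,1,1,1,0,1)
P² = 1/3
sum k=1..1:
  [1] −1/1 = -1
S = -1
C² = P²·S² = 1/3 ; C = -0.577350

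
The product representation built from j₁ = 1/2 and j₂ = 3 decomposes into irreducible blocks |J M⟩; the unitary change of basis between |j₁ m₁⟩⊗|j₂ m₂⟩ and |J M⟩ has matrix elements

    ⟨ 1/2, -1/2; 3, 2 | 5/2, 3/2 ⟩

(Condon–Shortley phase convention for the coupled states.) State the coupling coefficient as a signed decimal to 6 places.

-0.845154  (= −√(5/7))

j₁+j₂−J=1  J+j₁−j₂=0  J−j₁+j₂=5  j₁+j₂+J+1=7
(j₁±m₁, j₂±m₂, J±M) = (0,1,5,1,4,1)
P² = 2880/7
sum k=1..1:
  [1] −1/24 = -1/24
S = -1/24
C² = P²·S² = 5/7 ; C = -0.845154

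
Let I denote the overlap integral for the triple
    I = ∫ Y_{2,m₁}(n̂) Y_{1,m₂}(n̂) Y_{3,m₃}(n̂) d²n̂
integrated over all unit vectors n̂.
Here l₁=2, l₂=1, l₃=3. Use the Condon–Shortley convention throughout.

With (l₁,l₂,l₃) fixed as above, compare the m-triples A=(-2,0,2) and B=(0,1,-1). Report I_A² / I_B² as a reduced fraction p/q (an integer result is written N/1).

5/6

Same 2,1,3: normalisation and zero-m 3j drop out of the ratio.
A: Δ: 0! 4! 2! / 7! → 1/105; sum: t=0:+1/24 = 1/24; 3j²(2 1 3; -2 0 2) = Δ·Π!·Σ² = 1/21  (sign -1)
B: Δ: 0! 4! 2! / 7! → 1/105; sum: t=0:+1/8 = 1/8; 3j²(2 1 3; 0 1 -1) = Δ·Π!·Σ² = 2/35  (sign +1)
I_A²/I_B² = (1/21)/(2/35) = 5/6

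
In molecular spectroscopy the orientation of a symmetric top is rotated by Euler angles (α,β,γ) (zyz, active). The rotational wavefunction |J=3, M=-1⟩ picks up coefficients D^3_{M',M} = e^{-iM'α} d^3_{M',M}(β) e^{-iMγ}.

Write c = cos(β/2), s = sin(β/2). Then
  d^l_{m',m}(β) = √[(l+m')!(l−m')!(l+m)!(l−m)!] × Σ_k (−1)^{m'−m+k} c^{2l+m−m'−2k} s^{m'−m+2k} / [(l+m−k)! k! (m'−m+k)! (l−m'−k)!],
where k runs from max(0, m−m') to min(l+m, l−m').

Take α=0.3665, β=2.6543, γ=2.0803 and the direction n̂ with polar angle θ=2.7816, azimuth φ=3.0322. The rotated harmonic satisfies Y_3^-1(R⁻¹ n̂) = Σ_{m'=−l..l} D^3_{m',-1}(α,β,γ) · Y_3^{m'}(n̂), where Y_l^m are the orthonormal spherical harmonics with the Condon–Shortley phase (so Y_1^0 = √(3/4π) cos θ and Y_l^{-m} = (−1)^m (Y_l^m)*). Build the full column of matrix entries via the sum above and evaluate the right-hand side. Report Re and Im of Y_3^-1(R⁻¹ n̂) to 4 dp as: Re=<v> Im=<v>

Need the full column D^3_{m',-1} for m'=−3..3 at α=0.3665, β=2.6543, γ=2.0803.
cos(β/2)=0.241243, sin(β/2)=0.970465
d^3_{-3,-1}: single k=2 term ⇒ +0.012354;  D = -0.012345-0.000472i
d^3_{-2,-1}: k∈[1..2] ⇒ +0.002508 -0.081158 = -0.078651;  D = +0.074450-0.025359i
d^3_{-1,-1}: k∈[0..2] ⇒ +0.000197 -0.025519 +0.309727 = +0.284405;  D = -0.218476+0.182084i
d^3_{0,-1}: k∈[0..2] ⇒ -0.002747 +0.133357 -0.719356 = -0.588746;  D = +0.287158-0.513968i
d^3_{1,-1}: k∈[0..2] ⇒ +0.019139 -0.412970 +0.835370 = +0.441539;  D = -0.062927+0.437032i
d^3_{2,-1}: k∈[0..1] ⇒ -0.081158 +0.656679 = +0.575521;  D = +0.127559+0.561207i
d^3_{3,-1}: single k=0 term ⇒ +0.199928;  D = +0.111232+0.166129i
Y_3^{m'}(θ=2.7816,φ=3.0322) and Σ D·Y over m':
  (-0.0123-0.0005i)·(-0.0173-0.0059i)  (+0.0745-0.0254i)·(-0.1159-0.0258i)  (-0.2185+0.1821i)·(-0.3824-0.0420i)  (+0.2872-0.5140i)·(-0.4818+0.0000i)  (-0.0629+0.4370i)·(+0.3824-0.0420i)  (+0.1276+0.5612i)·(-0.1159+0.0258i)  (+0.1112+0.1661i)·(+0.0173-0.0059i)
Y_3^-1(R⁻¹ n̂) = -0.088269+0.298539i

Re=-0.0883 Im=0.2985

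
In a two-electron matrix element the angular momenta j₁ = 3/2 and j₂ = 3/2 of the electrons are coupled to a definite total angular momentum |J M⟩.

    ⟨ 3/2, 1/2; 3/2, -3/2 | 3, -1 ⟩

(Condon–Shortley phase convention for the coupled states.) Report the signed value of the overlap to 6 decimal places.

+0.447214  (= +√(1/5))

√[7·0!3!3!/7! · 2!1!0!3!2!4!] = √(144/5)
  +(−1)^0/∏(0,0,1,0,2,3)! = 1/12  (running 1/12)
⟨..|..⟩ = √(144/5)·(1/12) = +0.447214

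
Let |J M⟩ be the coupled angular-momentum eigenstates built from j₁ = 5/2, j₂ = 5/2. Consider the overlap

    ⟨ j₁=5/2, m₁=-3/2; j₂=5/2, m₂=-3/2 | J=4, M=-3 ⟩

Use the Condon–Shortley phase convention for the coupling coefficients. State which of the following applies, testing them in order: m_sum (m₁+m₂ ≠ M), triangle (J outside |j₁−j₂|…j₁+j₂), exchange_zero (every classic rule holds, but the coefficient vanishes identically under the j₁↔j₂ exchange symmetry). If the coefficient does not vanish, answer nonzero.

m-sum: m₁+m₂ = -3/2+(-3/2) = -3, M = -3  ✓
triangle: |j₁−j₂| = 0 ≤ J = 4 ≤ j₁+j₂ = 5  ✓
exchange: j₁=j₂ and m₁=m₂, and (−1)^(j₁+j₂−J) = (−1)^1 = −1 forces ⟨j₁m₁;j₂m₂|JM⟩ = −⟨j₂m₂;j₁m₁|JM⟩ = −⟨j₁m₁;j₂m₂|JM⟩ ⇒ the coefficient vanishes identically
Racah sum check: Σ_k collapses to 0 ⇒ CG = 0

exchange_zero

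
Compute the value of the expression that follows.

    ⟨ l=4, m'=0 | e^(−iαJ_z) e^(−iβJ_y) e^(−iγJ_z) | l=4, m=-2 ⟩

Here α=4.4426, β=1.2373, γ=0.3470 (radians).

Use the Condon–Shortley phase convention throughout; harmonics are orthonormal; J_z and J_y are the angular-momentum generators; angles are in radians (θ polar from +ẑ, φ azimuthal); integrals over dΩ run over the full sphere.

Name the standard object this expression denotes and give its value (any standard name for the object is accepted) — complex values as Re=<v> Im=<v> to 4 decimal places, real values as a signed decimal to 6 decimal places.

Wigner D-matrix element, Re=-0.0678 Im=-0.0564

This is a Wigner D-matrix element — the rotation-matrix element ⟨l m'| R(α,β,γ) |l m⟩ in the angular-momentum basis.
Split into d^4_{0,-2}(β=1.2373) × two z-phases.
Half-angle: c=0.814662, s=0.579936. N=√(24·24·2·720)=910.735966
k: max(0,(-2)−(0))=0 … min(4+(-2),4−(0))=2
  k=0: (−1)^2·910.7360/(96)·0.8147^6·0.5799^2 = +0.932709
  k=1: (−1)^3·910.7360/(36)·0.8147^4·0.5799^4 = -1.260434
  k=2: (−1)^4·910.7360/(96)·0.8147^2·0.5799^6 = +0.239528
d^4_{0,-2}(1.2373) = +0.932709 -1.260434 +0.239528 = -0.088196
D = (+1.000000+0.000000i)·(-0.088196)·(+0.768694+0.639617i) = -0.067796-0.056412i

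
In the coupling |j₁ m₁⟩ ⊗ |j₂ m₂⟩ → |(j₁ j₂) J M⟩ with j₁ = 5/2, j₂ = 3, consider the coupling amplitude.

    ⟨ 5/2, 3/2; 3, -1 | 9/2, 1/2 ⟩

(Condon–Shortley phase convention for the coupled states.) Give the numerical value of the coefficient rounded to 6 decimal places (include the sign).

j₁+j₂−J=1  J+j₁−j₂=4  J−j₁+j₂=5  j₁+j₂+J+1=11
(j₁±m₁, j₂±m₂, J±M) = (4,1,2,4,5,4)
P² = 184320/77
sum k=0..1:
  [0] +1/72 = 1/72
  [1] −1/576 = -1/576
S = 7/576
C² = P²·S² = 35/99 ; C = +0.594588

+0.594588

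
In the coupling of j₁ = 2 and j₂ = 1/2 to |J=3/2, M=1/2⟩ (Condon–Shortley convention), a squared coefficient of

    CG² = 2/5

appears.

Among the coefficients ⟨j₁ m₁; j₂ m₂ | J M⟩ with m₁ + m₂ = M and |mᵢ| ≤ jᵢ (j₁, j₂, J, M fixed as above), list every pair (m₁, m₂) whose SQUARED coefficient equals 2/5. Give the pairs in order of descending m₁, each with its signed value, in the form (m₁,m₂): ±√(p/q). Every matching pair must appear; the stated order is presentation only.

(0,1/2): −√(2/5)

Admissible pairs with m₁+m₂ = M = 1/2: (0,1/2), (1,-1/2)
  (m₁,m₂)=(1,-1/2): CG² = 3/5, CG = +√(3/5)
  (m₁,m₂)=(0,1/2): CG² = 2/5, CG = −√(2/5)   ← matches the target
Pairs with CG² = 2/5: (0,1/2): −√(2/5)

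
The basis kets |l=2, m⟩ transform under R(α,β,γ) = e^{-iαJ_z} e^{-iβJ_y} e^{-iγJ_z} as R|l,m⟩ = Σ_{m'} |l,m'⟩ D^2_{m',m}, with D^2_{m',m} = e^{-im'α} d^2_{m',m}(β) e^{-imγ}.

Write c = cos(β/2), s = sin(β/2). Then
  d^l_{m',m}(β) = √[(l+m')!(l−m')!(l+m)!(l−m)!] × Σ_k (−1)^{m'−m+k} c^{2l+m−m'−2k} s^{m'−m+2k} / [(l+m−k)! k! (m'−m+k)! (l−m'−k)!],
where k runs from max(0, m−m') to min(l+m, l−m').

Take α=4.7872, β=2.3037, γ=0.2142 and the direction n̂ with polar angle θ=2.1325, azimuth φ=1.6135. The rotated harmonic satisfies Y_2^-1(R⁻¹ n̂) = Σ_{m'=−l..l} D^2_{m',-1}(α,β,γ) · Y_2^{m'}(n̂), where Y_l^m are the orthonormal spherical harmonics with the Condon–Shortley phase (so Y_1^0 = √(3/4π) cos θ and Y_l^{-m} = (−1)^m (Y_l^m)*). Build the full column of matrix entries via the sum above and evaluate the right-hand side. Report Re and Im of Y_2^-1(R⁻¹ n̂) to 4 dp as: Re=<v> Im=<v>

Re=-0.1990 Im=-0.0374

Need the full column D^2_{m',-1} for m'=−2..2 at α=4.7872, β=2.3037, γ=0.2142.
cos(β/2)=0.406798, sin(β/2)=0.913518
d^2_{-2,-1}: single k=1 term ⇒ +0.122994;  D = -0.114943-0.043767i
d^2_{-1,-1}: k∈[0..1] ⇒ +0.027385 -0.414299 = -0.386913;  D = -0.110272+0.370867i
d^2_{0,-1}: k∈[0..1] ⇒ -0.150636 +0.759637 = +0.609001;  D = +0.595083+0.129453i
d^2_{1,-1}: k∈[0..1] ⇒ +0.414299 -0.696416 = -0.282117;  D = +0.039197-0.279381i
d^2_{2,-1}: single k=0 term ⇒ -0.620241;  D = +0.618948+0.040026i
Y_2^{m'}(θ=2.1325,φ=1.6135) and Σ D·Y over m':
  (-0.1149-0.0438i)·(-0.2757+0.0236i)  (-0.1103+0.3709i)·(+0.0149+0.3479i)  (+0.5951+0.1295i)·(-0.0470+0.0000i)  (+0.0392-0.2794i)·(-0.0149+0.3479i)  (+0.6189+0.0400i)·(-0.2757-0.0236i)
Y_2^-1(R⁻¹ n̂) = -0.198971-0.037433i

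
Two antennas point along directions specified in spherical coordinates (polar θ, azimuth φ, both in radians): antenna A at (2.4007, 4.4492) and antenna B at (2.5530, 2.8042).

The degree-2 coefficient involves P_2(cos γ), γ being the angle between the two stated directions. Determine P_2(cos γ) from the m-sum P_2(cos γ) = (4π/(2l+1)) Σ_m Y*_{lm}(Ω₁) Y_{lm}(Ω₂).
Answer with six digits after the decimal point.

0.014953

Expand P_2 via completeness: Σ_{m} conj(Y_{2,m}) at Ω₁ times Y_{2,m} at Ω₂ —
  term(m=-2) = -0.02072 - 0.00310j   from Y*(Ω₁)=-0.15215 + 0.08841j, Y(Ω₂)=0.09297 + 0.07438j
  term(m=-1) = -0.01018 + 0.13687j   from Y*(Ω₁)=0.10010 + 0.37150j, Y(Ω₂)=0.33662 + 0.11809j
  term(m=+0) = 0.06774 + 0.00000j   from Y*(Ω₁)=0.19975 + 0.00000j, Y(Ω₂)=0.33914 + 0.00000j
  term(m=+1) = -0.01018 - 0.13687j   from Y*(Ω₁)=-0.10010 + 0.37150j, Y(Ω₂)=-0.33662 + 0.11809j
  term(m=+2) = -0.02072 + 0.00310j   from Y*(Ω₁)=-0.15215 - 0.08841j, Y(Ω₂)=0.09297 - 0.07438j
Σ over m = 0.00595 - 0.00000j; ×(4π/5) → 0.01495 - 0.00000j. Real part: 0.014953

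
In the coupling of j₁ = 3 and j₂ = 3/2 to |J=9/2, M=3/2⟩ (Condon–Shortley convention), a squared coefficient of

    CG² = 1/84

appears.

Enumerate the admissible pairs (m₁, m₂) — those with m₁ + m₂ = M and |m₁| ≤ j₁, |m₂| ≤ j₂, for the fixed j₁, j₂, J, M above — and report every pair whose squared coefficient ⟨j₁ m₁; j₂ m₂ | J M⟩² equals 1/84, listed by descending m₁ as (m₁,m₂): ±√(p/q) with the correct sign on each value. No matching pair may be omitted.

(3,-3/2): +√(1/84)

Admissible pairs with m₁+m₂ = M = 3/2: (0,3/2), (1,1/2), (2,-1/2), (3,-3/2)
  (m₁,m₂)=(3,-3/2): CG² = 1/84, CG = +√(1/84)   ← matches the target
  (m₁,m₂)=(2,-1/2): CG² = 3/14, CG = +√(3/14)
  (m₁,m₂)=(1,1/2): CG² = 15/28, CG = +√(15/28)
  (m₁,m₂)=(0,3/2): CG² = 5/21, CG = +√(5/21)
Pairs with CG² = 1/84: (3,-3/2): +√(1/84)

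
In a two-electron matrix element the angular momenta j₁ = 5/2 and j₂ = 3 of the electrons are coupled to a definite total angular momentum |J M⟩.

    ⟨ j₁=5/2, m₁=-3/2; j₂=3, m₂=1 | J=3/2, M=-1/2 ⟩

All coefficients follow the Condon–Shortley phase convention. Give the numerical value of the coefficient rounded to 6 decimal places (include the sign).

−√(7/30) ≈ -0.483046

triangle: 4!×1!×2!/8! = 48/40320
(j±m)!: 1!×4!×4!×2!×1!×2! = 2304
prefactor² = (2J+1)×Δ×N² = 384/35
  k=3: −1/(3!×1!×1!×1!×0!×1!) = -1/6
  k=4: +1/(4!×0!×0!×0!×1!×2!) = 1/48
Σ = -7/48  ⇒  CG² = 384/35×(-7/48)² = 7/30
CG = −√(7/30) = -0.483046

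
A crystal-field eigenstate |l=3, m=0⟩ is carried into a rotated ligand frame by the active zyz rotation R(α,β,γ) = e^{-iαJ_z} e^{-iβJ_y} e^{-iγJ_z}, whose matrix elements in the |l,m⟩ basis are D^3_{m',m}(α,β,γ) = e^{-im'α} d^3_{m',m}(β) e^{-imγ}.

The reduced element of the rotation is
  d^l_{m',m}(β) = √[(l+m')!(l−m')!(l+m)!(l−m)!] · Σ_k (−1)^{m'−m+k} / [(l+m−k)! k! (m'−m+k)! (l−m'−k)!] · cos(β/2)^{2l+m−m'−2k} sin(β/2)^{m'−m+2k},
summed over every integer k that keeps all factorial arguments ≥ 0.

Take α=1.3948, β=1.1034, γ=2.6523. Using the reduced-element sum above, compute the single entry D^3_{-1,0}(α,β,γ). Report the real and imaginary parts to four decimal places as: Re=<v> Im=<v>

D^3_{-1,0}(1.3948,1.1034,2.6523) = e^{-i·-1·1.3948}·d^3_{-1,0}(1.1034)·e^{-i·0·2.6523}. Compute d first:
c=cos(1.103400/2)=0.851635, s=sin(1.103400/2)=0.524136; N=√[2·24·6·6]=41.569219
Admissible k: 1..3 (factorial args all ≥0)
  k=1: (−1)^0·41.5692/(12)·0.8516^5·0.5241^1 = +0.813394
  k=2: (−1)^1·41.5692/(4)·0.8516^3·0.5241^3 = -0.924280
  k=3: (−1)^2·41.5692/(12)·0.8516^1·0.5241^5 = +0.116698
d^3_{-1,0}(1.1034) = +0.813394 -0.924280 +0.116698 = +0.005813
Attach z-rotation phases: D = e^{-i(-1)(1.3948)}·(+0.005813)·e^{-i(0)(2.6523)} = +0.001018+0.005723i

Re=0.0010 Im=0.0057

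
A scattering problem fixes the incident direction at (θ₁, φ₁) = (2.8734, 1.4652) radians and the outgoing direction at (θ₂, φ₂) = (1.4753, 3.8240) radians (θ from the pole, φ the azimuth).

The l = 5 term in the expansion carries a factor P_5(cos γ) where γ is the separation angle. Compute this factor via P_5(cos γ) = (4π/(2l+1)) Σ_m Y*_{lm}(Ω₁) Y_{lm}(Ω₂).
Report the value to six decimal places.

Term-by-term m-sum for l=5 (normalisation 4π/11 = 1.142397):
  m=-5: (0.000306, 0.000524) × (0.437165, -0.121198) = (0.000197, 0.000192)  (running Σ = (0.000197, 0.000192))
  m=-4: (-0.006365, 0.002861) × (-0.125919, -0.055022) = (0.000959, -0.000010)  (running Σ = (0.001156, 0.000182))
  m=-3: (-0.014775, -0.045069) × (-0.143688, -0.278424) = (-0.010425, 0.010589)  (running Σ = (-0.009269, 0.010771))
  m=-2: (0.200767, -0.043042) × (-0.031858, 0.152469) = (0.000167, 0.031982)  (running Σ = (-0.009103, 0.042753))
  m=-1: (0.054902, 0.517987) × (-0.216360, 0.175825) = (-0.102954, -0.102419)  (running Σ = (-0.112056, -0.059665))
  m=0: (-0.493745, -0.000000) × (0.160231, 0.000000) = (-0.079114, -0.000000)  (running Σ = (-0.191170, -0.059665))
  m=1: (-0.054902, 0.517987) × (0.216360, 0.175825) = (-0.102954, 0.102419)  (running Σ = (-0.294124, 0.042753))
  m=2: (0.200767, 0.043042) × (-0.031858, -0.152469) = (0.000167, -0.031982)  (running Σ = (-0.293957, 0.010771))
  m=3: (0.014775, -0.045069) × (0.143688, -0.278424) = (-0.010425, -0.010589)  (running Σ = (-0.304382, 0.000182))
  m=4: (-0.006365, -0.002861) × (-0.125919, 0.055022) = (0.000959, 0.000010)  (running Σ = (-0.303423, 0.000192))
  m=5: (-0.000306, 0.000524) × (-0.437165, -0.121198) = (0.000197, -0.000192)  (running Σ = (-0.303226, -0.000000))
Accumulated sum (-0.303226, -0.000000); after 4π/(2l+1) scaling, (-0.346405, -0.000000) ⇒ P_5 = -0.346405

-0.346405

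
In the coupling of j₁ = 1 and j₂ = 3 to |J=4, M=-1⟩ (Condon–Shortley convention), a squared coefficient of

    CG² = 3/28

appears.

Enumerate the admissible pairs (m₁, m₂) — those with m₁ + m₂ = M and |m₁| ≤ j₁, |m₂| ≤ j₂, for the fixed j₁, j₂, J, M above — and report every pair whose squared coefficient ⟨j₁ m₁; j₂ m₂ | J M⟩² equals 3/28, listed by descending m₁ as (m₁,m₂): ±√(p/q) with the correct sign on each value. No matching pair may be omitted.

Admissible pairs with m₁+m₂ = M = -1: (-1,0), (0,-1), (1,-2)
  (m₁,m₂)=(1,-2): CG² = 3/28, CG = +√(3/28)   ← matches the target
  (m₁,m₂)=(0,-1): CG² = 15/28, CG = +√(15/28)
  (m₁,m₂)=(-1,0): CG² = 5/14, CG = +√(5/14)
Pairs with CG² = 3/28: (1,-2): +√(3/28)

(1,-2): +√(3/28)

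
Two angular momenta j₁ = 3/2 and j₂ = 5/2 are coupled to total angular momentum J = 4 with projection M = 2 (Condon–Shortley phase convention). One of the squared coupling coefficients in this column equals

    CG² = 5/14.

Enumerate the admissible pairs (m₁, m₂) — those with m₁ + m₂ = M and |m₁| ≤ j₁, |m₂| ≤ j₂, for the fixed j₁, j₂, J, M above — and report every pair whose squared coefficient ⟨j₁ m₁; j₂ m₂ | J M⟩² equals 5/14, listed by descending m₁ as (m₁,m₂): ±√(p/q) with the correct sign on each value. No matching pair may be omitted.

Admissible pairs with m₁+m₂ = M = 2: (-1/2,5/2), (1/2,3/2), (3/2,1/2)
  (m₁,m₂)=(3/2,1/2): CG² = 5/14, CG = +√(5/14)   ← matches the target
  (m₁,m₂)=(1/2,3/2): CG² = 15/28, CG = +√(15/28)
  (m₁,m₂)=(-1/2,5/2): CG² = 3/28, CG = +√(3/28)
Pairs with CG² = 5/14: (3/2,1/2): +√(5/14)

(3/2,1/2): +√(5/14)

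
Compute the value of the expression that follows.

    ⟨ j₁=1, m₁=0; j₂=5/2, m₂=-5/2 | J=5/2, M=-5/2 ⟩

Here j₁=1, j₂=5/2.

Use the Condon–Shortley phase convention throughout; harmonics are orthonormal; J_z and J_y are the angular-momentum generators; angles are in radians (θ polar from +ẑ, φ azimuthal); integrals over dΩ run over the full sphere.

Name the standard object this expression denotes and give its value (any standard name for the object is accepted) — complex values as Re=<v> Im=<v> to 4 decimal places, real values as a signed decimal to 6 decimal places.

Clebsch–Gordan coefficient, +√(5/7) ≈ +0.845154

This is a Clebsch–Gordan (vector-coupling) coefficient.
triangle: 1!×1!×4!/7! = 24/5040
(j±m)!: 1!×1!×0!×5!×0!×5! = 14400
prefactor² = (2J+1)×Δ×N² = 2880/7
  k=0: +1/(0!×1!×1!×0!×0!×4!) = 1/24
Σ = 1/24  ⇒  CG² = 2880/7×(1/24)² = 5/7
CG = +√(5/7) = +0.845154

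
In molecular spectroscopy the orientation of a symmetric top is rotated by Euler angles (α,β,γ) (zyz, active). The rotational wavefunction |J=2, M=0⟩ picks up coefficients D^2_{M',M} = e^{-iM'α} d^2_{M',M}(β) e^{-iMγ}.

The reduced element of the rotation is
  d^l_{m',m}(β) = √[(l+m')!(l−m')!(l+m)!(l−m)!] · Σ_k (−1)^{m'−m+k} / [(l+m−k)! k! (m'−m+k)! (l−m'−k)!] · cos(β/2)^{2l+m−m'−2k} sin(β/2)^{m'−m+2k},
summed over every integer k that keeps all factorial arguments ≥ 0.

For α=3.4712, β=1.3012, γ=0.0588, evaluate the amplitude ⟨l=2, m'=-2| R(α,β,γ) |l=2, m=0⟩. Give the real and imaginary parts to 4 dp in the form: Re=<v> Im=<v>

D^2_{-2,0}(3.4712,1.3012,0.0588) = e^{-i·-2·3.4712}·d^2_{-2,0}(1.3012)·e^{-i·0·0.0588}. Compute d first:
c=cos(1.301200/2)=0.795721, s=sin(1.301200/2)=0.605664; N=√[1·24·2·2]=9.797959
Admissible k: 2..2 (factorial args all ≥0)
  k=2: (−1)^0·9.7980/(4)·0.7957^2·0.6057^2 = +0.568932
d^2_{-2,0}(1.3012) = +0.568932
Attach z-rotation phases: D = e^{-i(-2)(3.4712)}·(+0.568932)·e^{-i(0)(0.0588)} = +0.449725+0.348469i

Re=0.4497 Im=0.3485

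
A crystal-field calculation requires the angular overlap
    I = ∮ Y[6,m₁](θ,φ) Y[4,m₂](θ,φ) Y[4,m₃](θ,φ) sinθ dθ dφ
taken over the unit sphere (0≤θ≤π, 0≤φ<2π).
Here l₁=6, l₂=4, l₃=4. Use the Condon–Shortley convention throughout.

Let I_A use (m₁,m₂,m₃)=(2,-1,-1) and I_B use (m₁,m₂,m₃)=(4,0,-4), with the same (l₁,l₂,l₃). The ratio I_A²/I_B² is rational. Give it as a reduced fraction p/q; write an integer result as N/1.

Same 6,4,4: normalisation and zero-m 3j drop out of the ratio.
A: Δ: 6! 6! 2! / 15! → 1/1261260; sum: t=1:−1/8640 t=2:+1/2304 t=3:−1/8640 = 7/34560; 3j²(6 4 4; 2 -1 -1) = Δ·Π!·Σ² = 7/429  (sign -1)
B: Δ: 6! 6! 2! / 15! → 1/1261260; sum: t=2:+1/69120 = 1/69120; 3j²(6 4 4; 4 0 -4) = Δ·Π!·Σ² = 4/143  (sign +1)
I_A²/I_B² = (7/429)/(4/143) = 7/12

7/12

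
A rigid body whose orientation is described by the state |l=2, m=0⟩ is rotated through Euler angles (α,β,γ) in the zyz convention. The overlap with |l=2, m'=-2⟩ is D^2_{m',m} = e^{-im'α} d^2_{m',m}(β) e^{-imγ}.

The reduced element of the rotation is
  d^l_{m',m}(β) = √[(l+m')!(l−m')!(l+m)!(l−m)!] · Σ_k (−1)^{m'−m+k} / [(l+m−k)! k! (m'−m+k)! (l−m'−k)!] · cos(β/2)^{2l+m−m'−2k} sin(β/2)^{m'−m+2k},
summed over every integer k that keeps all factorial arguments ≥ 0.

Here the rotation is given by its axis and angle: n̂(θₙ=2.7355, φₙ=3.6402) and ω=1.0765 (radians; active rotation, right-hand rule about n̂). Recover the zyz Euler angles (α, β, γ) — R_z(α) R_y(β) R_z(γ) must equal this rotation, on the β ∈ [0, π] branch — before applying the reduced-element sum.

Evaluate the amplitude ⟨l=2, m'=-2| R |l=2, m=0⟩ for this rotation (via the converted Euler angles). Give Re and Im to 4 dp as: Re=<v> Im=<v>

Re=-0.0963 Im=0.0006

Axis–angle → zyz. n̂ = (sinθₙcosφₙ, sinθₙsinφₙ, cosθₙ) = (-0.346929, -0.188901, -0.918671), ω = 1.0765.
R = I cosω + sinω [n̂]ₓ + (1−cosω) n̂n̂ᵀ gives
  R = [+0.537672, +0.843153, +0.001222; -0.774264, +0.493167, +0.396612; +0.333802, -0.214193, +0.917986]
β = atan2(√(R₁₃²+R₂₃²), R₃₃) = 0.407825; α = atan2(R₂₃, R₁₃) mod 2π = 1.567716; γ = atan2(R₃₂, −R₃₁) mod 2π = 3.712094
First d^2_{-2,0}(β=0.4078), then the phase factors e^{-i(-2)α} and e^{-i(0)γ}:
Half-angle: c=0.979282, s=0.202502. N=√(1·24·2·2)=9.797959
k: max(0,(0)−(-2))=2 … min(2+(0),2−(-2))=2
  k=2: (−1)^0·9.7980/(4)·0.9793^2·0.2025^2 = +0.096328
d^2_{-2,0}(0.4078) = +0.096328
Phases: e^{-i·(-2)·1.5677}=-0.999981+0.006160i, e^{-i·(0)·3.7121}=+1.000000+0.000000i ⇒ D=-0.096326+0.000593i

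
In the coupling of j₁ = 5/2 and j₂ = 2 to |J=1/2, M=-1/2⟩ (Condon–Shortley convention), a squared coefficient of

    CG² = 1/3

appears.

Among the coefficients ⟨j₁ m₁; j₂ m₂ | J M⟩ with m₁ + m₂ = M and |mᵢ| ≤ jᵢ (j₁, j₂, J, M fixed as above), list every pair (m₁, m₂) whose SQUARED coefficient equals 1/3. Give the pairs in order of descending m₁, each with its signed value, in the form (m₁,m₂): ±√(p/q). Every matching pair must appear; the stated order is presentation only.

Admissible pairs with m₁+m₂ = M = -1/2: (-5/2,2), (-3/2,1), (-1/2,0), (1/2,-1), (3/2,-2)
  (m₁,m₂)=(3/2,-2): CG² = 1/15, CG = +√(1/15)
  (m₁,m₂)=(1/2,-1): CG² = 2/15, CG = −√(2/15)
  (m₁,m₂)=(-1/2,0): CG² = 1/5, CG = +√(1/5)
  (m₁,m₂)=(-3/2,1): CG² = 4/15, CG = −√(4/15)
  (m₁,m₂)=(-5/2,2): CG² = 1/3, CG = +√(1/3)   ← matches the target
Pairs with CG² = 1/3: (-5/2,2): +√(1/3)

(-5/2,2): +√(1/3)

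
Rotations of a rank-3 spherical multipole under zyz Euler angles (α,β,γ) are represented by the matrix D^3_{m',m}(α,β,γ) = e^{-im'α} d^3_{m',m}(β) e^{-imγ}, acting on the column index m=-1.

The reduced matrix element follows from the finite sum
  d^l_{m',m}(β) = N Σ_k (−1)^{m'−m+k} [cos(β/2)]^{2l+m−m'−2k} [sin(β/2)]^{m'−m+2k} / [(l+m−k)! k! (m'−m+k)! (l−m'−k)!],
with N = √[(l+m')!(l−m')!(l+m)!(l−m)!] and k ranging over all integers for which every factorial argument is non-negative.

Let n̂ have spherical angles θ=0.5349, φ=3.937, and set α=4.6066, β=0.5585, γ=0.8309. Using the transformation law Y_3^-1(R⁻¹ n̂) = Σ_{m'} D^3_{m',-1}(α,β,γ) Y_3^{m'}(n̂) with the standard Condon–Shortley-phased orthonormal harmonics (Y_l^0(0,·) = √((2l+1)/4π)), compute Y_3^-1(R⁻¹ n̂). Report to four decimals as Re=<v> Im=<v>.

Need the full column D^3_{m',-1} for m'=−3..3 at α=4.6066, β=0.5585, γ=0.8309.
cos(β/2)=0.961262, sin(β/2)=0.275635
d^3_{-3,-1}: single k=2 term ⇒ +0.251236;  D = -0.123422+0.218830i
d^3_{-2,-1}: k∈[1..2] ⇒ +0.715392 -0.117641 = +0.597751;  D = -0.486732-0.346984i
d^3_{-1,-1}: k∈[0..2] ⇒ +0.788954 -0.518950 +0.032002 = +0.302005;  D = +0.200296-0.226029i
d^3_{0,-1}: k∈[0..2] ⇒ -0.783672 +0.193304 -0.005298 = -0.595667;  D = -0.401605-0.439923i
d^3_{1,-1}: k∈[0..2] ⇒ +0.389213 -0.042669 +0.000439 = +0.346983;  D = -0.279530+0.205573i
d^3_{2,-1}: k∈[0..1] ⇒ -0.117641 +0.004836 = -0.112805;  D = +0.056863+0.097424i
d^3_{3,-1}: single k=0 term ⇒ +0.020657;  D = +0.018840-0.008471i
Y_3^{m'}(θ=0.5349,φ=3.937) and Σ D·Y over m':
  (-0.1234+0.2188i)·(+0.0402+0.0379i)  (-0.4867-0.3470i)·(-0.0046-0.2284i)  (+0.2003-0.2260i)·(-0.3114+0.3177i)  (-0.4016-0.4399i)·(+0.2250+0.0000i)  (-0.2795+0.2056i)·(+0.3114+0.3177i)  (+0.0569+0.0974i)·(-0.0046+0.2284i)  (+0.0188-0.0085i)·(-0.0402+0.0379i)
Y_3^-1(R⁻¹ n̂) = -0.346533+0.140767i

Re=-0.3465 Im=0.1408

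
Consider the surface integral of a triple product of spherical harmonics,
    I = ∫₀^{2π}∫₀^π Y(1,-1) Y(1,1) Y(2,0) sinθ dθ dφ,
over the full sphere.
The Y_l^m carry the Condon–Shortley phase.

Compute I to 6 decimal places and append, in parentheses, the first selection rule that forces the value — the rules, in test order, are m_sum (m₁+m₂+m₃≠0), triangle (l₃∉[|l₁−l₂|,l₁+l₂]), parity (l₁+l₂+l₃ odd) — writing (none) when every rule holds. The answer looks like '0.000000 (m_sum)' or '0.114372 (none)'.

m-sum 0 ✓  L=4 even ✓  0≤2≤2 ✓
Π(2lᵢ+1) = 3×3×5 = 45
triangle coeff Δ(1,1,2) = 1/30
Σ_t [0,0]: t=0:+1/1 = 1/1
(3j)²=2/15 [(1 1 2; 0 0 0)], sign=+1
Σ_t [0,0]: t=0:+1/4 = 1/4
(3j)²=1/30 [(1 1 2; -1 1 0)], sign=+1
⇒ 4πI² = 1/5
I = (+1)√(1/5/(4π)) = 0.12615663
No selection rule forces the value: the integral is nonzero (none).

0.126157 (none)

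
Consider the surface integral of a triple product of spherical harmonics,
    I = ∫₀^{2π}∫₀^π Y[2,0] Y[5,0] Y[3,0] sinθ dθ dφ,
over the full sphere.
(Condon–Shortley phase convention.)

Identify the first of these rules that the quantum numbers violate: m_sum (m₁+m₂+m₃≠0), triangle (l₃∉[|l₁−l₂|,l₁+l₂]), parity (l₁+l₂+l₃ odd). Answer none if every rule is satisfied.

none

Σmᵢ = 0  ✓
l₃∈[|l₁−l₂|,l₁+l₂]=[3,7], have l₃=3  ✓
Σlᵢ = 10 ⇒ even  ✓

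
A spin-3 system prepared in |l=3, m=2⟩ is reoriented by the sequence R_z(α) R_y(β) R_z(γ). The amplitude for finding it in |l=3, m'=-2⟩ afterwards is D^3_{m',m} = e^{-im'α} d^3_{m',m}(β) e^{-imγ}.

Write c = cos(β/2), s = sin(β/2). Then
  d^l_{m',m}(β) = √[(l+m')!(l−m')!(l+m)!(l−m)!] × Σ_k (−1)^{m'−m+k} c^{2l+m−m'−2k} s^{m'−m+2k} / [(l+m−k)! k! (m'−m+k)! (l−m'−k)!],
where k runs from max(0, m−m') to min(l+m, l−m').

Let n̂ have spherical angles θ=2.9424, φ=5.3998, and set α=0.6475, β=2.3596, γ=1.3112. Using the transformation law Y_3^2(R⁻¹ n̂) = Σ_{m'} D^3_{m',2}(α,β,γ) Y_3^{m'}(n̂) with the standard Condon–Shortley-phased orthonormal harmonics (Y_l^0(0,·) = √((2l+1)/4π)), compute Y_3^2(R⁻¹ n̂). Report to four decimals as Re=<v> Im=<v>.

Re=-0.3640 Im=0.0156

Need the full column D^3_{m',2} for m'=−3..3 at α=0.6475, β=2.3596, γ=1.3112.
cos(β/2)=0.381110, sin(β/2)=0.924530
d^3_{-3,2}: single k=5 term ⇒ +0.630566;  D = +0.490350-0.396446i
d^3_{-2,2}: k∈[4..5] ⇒ +0.530584 -0.624490 = -0.093906;  D = -0.022631+0.091139i
d^3_{-1,2}: k∈[3..4] ⇒ +0.276658 -0.814057 = -0.537399;  D = +0.211302+0.494114i
d^3_{0,2}: k∈[2..3] ⇒ +0.098765 -0.581225 = -0.482460;  D = +0.418882+0.239387i
d^3_{1,2}: k∈[1..2] ⇒ +0.023506 -0.276658 = -0.253152;  D = +0.251071-0.032392i
d^3_{2,2}: k∈[0..1] ⇒ +0.003064 -0.090160 = -0.087096;  D = +0.062174-0.060992i
d^3_{3,2}: single k=0 term ⇒ -0.018207;  D = +0.002676-0.018010i
Y_3^{m'}(θ=2.9424,φ=5.3998) and Σ D·Y over m':
  (+0.4904-0.3964i)·(-0.0029+0.0015i)  (-0.0226+0.0911i)·(+0.0076-0.0385i)  (+0.2113+0.4941i)·(+0.1544+0.1880i)  (+0.4189+0.2394i)·(-0.6600+0.0000i)  (+0.2511-0.0324i)·(-0.1544+0.1880i)  (+0.0622-0.0610i)·(+0.0076+0.0385i)  (+0.0027-0.0180i)·(+0.0029+0.0015i)
Y_3^2(R⁻¹ n̂) = -0.364012+0.015551i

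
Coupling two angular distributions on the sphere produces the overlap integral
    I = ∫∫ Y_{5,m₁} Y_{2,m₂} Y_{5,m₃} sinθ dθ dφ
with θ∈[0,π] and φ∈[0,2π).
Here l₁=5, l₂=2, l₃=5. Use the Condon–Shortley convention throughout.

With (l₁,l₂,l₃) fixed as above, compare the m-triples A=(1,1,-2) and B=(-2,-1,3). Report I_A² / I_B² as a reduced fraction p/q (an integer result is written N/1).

l's match ⇒ only the (l;m) 3-j factors differ between A and B.
A: triangle coeff Δ(5,2,5) = 1/38610; Σ_t [1,2]: t=1:−1/1440 t=2:+1/2880 = -1/2880; (3j)²=7/715 [(5 2 5; 1 1 -2)], sign=+1
B: triangle coeff Δ(5,2,5) = 1/38610; Σ_t [0,1]: t=0:+1/10080 t=1:−1/2880 = -1/4032; (3j)²=10/429 [(5 2 5; -2 -1 3)], sign=-1
I_A²/I_B² = (7/715)/(10/429) = 21/50

21/50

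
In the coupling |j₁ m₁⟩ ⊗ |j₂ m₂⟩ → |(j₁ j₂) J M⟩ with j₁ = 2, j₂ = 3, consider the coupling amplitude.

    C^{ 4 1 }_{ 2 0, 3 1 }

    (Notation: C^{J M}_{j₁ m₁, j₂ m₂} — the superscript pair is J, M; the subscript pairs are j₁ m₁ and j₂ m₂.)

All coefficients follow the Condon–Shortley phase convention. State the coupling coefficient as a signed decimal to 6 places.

√[9·1!3!5!/10! · 2!2!4!2!5!3!] = √(1728/7)
  +(−1)^0/∏(0,1,2,4,1,1)! = 1/48  (running 1/48)
  +(−1)^1/∏(1,0,1,3,2,2)! = -1/24  (running -1/48)
⟨..|..⟩ = √(1728/7)·(-1/48) = -0.327327

−√(3/28) = -0.327327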